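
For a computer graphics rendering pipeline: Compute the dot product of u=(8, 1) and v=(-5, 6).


u . v = u_x*v_x + u_y*v_y = 8*(-5) + 1*6
= (-40) + 6 = -34

-34


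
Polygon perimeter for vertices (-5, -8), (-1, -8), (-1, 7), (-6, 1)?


Sides: (-5, -8)->(-1, -8): sqrt(16) = 4, (-1, -8)->(-1, 7): sqrt(225) = 15, (-1, 7)->(-6, 1): sqrt(61) = 7.81025, (-6, 1)->(-5, -8): sqrt(82) = 9.055385
Sum = 35.865635
Perimeter = 35.8656

35.8656


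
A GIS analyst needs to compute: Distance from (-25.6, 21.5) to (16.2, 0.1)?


dx=41.8, dy=-21.4
d^2 = 41.8^2 + (-21.4)^2 = 2205.2
d = sqrt(2205.2) = 46.9596

46.9596


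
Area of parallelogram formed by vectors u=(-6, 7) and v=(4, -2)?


|u x v| = |(-6)*(-2) - 7*4|
= |12 - 28| = 16

16


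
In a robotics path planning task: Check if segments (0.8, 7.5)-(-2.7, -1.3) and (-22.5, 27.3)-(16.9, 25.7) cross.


Cross products: d1=-742.84, d2=-1095.16, d3=-274.34, d4=77.98
d1*d2 < 0 and d3*d4 < 0? no

No, they don't intersect


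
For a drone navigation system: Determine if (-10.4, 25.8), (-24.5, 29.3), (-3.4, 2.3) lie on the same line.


Cross product: ((-24.5)-(-10.4))*(2.3-25.8) - (29.3-25.8)*((-3.4)-(-10.4))
= 306.85

No, not collinear


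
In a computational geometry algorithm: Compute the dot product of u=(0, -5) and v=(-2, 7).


u . v = u_x*v_x + u_y*v_y = 0*(-2) + (-5)*7
= 0 + (-35) = -35

-35


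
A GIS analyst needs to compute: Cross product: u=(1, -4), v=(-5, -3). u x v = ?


u x v = u_x*v_y - u_y*v_x = 1*(-3) - (-4)*(-5)
= (-3) - 20 = -23

-23


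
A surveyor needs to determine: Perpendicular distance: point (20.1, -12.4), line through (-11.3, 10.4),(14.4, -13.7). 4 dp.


|cross product| = 170.78
|line direction| = sqrt(1241.3) = 35.2321
Distance = 170.78/sqrt(1241.3) = 4.8473

4.8473


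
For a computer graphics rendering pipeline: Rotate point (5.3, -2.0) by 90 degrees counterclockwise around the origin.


90° CCW: (x,y) -> (-y, x)
(5.3,-2) -> (2, 5.3)

(2, 5.3)


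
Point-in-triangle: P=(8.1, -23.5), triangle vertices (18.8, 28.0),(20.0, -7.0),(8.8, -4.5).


Cross products: AB x AP = -436.3, BC x BP = 214.55, CA x CP = -167.25
All same sign? no

No, outside


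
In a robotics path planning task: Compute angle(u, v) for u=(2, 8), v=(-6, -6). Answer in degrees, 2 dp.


u.v = -60, |u| = sqrt(68) = 8.2462, |v| = sqrt(72) = 8.4853
cos(theta) = u.v/(|u||v|) = -60/sqrt(4896) = -0.857493
theta = acos(-0.857493) = 149.04 degrees

149.04 degrees


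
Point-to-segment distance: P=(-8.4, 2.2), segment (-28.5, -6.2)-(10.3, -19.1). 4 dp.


Project P onto AB: t = 0.4017 (clamped to [0,1])
Closest point on segment: (-12.9155, -11.3815)
Distance: 14.3124

14.3124


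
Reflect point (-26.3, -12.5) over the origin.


Reflection over origin: (x,y) -> (-x,-y)
(-26.3, -12.5) -> (26.3, 12.5)

(26.3, 12.5)


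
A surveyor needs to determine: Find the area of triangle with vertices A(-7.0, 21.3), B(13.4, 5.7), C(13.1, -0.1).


Area = |x_A(y_B-y_C) + x_B(y_C-y_A) + x_C(y_A-y_B)|/2
= |(-40.6) + (-286.76) + 204.36|/2
= 123/2 = 61.5

61.5


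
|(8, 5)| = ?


|u| = sqrt(8^2 + 5^2) = sqrt(89) = 9.434

9.434


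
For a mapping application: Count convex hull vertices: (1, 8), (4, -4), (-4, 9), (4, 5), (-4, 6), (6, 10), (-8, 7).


Convex hull vertices (CCW): (-8, 7), (4, -4), (6, 10), (-4, 9)
Count = 4

4


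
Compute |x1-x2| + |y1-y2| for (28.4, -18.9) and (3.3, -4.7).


|28.4-3.3| + |(-18.9)-(-4.7)| = 25.1 + 14.2 = 39.3

39.3


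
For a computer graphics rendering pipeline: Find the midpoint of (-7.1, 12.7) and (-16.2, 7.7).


M = (((-7.1)+(-16.2))/2, (12.7+7.7)/2)
= (-11.65, 10.2)

(-11.65, 10.2)


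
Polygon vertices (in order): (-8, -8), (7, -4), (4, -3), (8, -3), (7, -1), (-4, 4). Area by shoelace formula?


Shoelace sum: ((-8)*(-4) - 7*(-8)) + (7*(-3) - 4*(-4)) + (4*(-3) - 8*(-3)) + (8*(-1) - 7*(-3)) + (7*4 - (-4)*(-1)) + ((-4)*(-8) - (-8)*4)
= 196
Area = |196|/2 = 98

98


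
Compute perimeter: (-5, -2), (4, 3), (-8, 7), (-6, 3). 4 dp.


Sides: (-5, -2)->(4, 3): sqrt(106) = 10.29563, (4, 3)->(-8, 7): sqrt(160) = 12.649111, (-8, 7)->(-6, 3): sqrt(20) = 4.472136, (-6, 3)->(-5, -2): sqrt(26) = 5.09902
Sum = 32.515897
Perimeter = 32.5159

32.5159


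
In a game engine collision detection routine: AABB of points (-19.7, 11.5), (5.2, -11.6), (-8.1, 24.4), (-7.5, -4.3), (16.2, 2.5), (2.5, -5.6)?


x range: [-19.7, 16.2]
y range: [-11.6, 24.4]
Bounding box: (-19.7,-11.6) to (16.2,24.4)

(-19.7,-11.6) to (16.2,24.4)


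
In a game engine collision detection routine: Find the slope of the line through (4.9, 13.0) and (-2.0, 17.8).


slope = (y2-y1)/(x2-x1) = (17.8-13)/((-2)-4.9) = 4.8/(-6.9) = -0.6957

-0.6957


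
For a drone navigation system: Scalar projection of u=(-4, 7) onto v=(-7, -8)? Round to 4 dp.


u.v = -28, |v| = sqrt(113) = 10.6301
Scalar projection = u.v / |v| = -28 / sqrt(113) = -2.634

-2.634


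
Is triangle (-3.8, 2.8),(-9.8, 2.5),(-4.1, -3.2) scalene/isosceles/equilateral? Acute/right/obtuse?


Side lengths squared: AB^2=36.09, BC^2=64.98, CA^2=36.09
Sorted: [36.09, 36.09, 64.98]
By sides: Isosceles, By angles: Acute

Isosceles, Acute


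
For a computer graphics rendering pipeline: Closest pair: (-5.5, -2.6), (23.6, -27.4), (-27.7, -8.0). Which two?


d(P0,P1) = 38.2341, d(P0,P2) = 22.8473, d(P1,P2) = 54.8457
Closest: P0 and P2

Closest pair: (-5.5, -2.6) and (-27.7, -8.0), distance = 22.8473


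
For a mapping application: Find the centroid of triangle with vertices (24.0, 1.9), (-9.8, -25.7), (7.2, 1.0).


Centroid = ((x_A+x_B+x_C)/3, (y_A+y_B+y_C)/3)
= ((24+(-9.8)+7.2)/3, (1.9+(-25.7)+1)/3)
= (7.1333, -7.6)

(7.1333, -7.6)


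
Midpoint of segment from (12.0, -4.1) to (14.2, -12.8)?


M = ((12+14.2)/2, ((-4.1)+(-12.8))/2)
= (13.1, -8.45)

(13.1, -8.45)


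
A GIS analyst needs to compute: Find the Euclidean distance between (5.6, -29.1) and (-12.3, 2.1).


dx=-17.9, dy=31.2
d^2 = (-17.9)^2 + 31.2^2 = 1293.85
d = sqrt(1293.85) = 35.9701

35.9701


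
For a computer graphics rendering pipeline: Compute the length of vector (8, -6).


|u| = sqrt(8^2 + (-6)^2) = sqrt(100) = 10

10


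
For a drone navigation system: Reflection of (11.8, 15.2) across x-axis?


Reflection over x-axis: (x,y) -> (x,-y)
(11.8, 15.2) -> (11.8, -15.2)

(11.8, -15.2)


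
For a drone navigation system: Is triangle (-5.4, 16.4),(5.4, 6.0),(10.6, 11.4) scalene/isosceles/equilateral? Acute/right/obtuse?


Side lengths squared: AB^2=224.8, BC^2=56.2, CA^2=281
Sorted: [56.2, 224.8, 281]
By sides: Scalene, By angles: Right

Scalene, Right


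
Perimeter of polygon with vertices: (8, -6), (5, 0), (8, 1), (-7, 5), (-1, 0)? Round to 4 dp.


Sides: (8, -6)->(5, 0): sqrt(45) = 6.708204, (5, 0)->(8, 1): sqrt(10) = 3.162278, (8, 1)->(-7, 5): sqrt(241) = 15.524175, (-7, 5)->(-1, 0): sqrt(61) = 7.81025, (-1, 0)->(8, -6): sqrt(117) = 10.816654
Sum = 44.021561
Perimeter = 44.0216

44.0216


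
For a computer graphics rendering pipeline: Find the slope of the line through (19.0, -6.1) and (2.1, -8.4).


slope = (y2-y1)/(x2-x1) = ((-8.4)-(-6.1))/(2.1-19) = (-2.3)/(-16.9) = 0.1361

0.1361


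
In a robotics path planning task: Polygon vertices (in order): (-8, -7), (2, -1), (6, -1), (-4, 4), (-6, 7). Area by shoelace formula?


Shoelace sum: ((-8)*(-1) - 2*(-7)) + (2*(-1) - 6*(-1)) + (6*4 - (-4)*(-1)) + ((-4)*7 - (-6)*4) + ((-6)*(-7) - (-8)*7)
= 140
Area = |140|/2 = 70

70


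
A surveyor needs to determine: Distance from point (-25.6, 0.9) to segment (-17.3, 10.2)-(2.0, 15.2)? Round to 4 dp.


Project P onto AB: t = 0 (clamped to [0,1])
Closest point on segment: (-17.3, 10.2)
Distance: 12.4652

12.4652


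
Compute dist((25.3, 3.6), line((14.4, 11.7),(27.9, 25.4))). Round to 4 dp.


|cross product| = 258.68
|line direction| = sqrt(369.94) = 19.2338
Distance = 258.68/sqrt(369.94) = 13.4492

13.4492


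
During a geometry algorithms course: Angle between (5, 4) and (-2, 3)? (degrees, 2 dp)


u.v = 2, |u| = sqrt(41) = 6.4031, |v| = sqrt(13) = 3.6056
cos(theta) = u.v/(|u||v|) = 2/sqrt(533) = 0.08663
theta = acos(0.08663) = 85.03 degrees

85.03 degrees


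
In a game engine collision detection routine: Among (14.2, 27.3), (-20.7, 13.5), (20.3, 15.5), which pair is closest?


d(P0,P1) = 37.5293, d(P0,P2) = 13.2834, d(P1,P2) = 41.0488
Closest: P0 and P2

Closest pair: (14.2, 27.3) and (20.3, 15.5), distance = 13.2834


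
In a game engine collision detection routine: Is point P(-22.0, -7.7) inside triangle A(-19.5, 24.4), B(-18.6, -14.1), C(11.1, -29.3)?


Cross products: AB x AP = -125.14, BC x BP = 138.4, CA x CP = 1116.51
All same sign? no

No, outside


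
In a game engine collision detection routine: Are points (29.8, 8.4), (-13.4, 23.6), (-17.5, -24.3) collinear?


Cross product: ((-13.4)-29.8)*((-24.3)-8.4) - (23.6-8.4)*((-17.5)-29.8)
= 2131.6

No, not collinear


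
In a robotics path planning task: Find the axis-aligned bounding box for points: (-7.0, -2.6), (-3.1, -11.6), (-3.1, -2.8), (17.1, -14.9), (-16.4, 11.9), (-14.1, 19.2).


x range: [-16.4, 17.1]
y range: [-14.9, 19.2]
Bounding box: (-16.4,-14.9) to (17.1,19.2)

(-16.4,-14.9) to (17.1,19.2)


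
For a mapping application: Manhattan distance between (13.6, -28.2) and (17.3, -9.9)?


|13.6-17.3| + |(-28.2)-(-9.9)| = 3.7 + 18.3 = 22

22


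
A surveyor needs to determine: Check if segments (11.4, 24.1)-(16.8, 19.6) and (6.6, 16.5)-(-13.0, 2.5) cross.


Cross products: d1=-81.76, d2=82.04, d3=-62.64, d4=-226.44
d1*d2 < 0 and d3*d4 < 0? no

No, they don't intersect


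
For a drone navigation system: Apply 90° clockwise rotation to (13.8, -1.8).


90° CW: (x,y) -> (y, -x)
(13.8,-1.8) -> (-1.8, -13.8)

(-1.8, -13.8)


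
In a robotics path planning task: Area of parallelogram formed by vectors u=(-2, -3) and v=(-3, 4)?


|u x v| = |(-2)*4 - (-3)*(-3)|
= |(-8) - 9| = 17

17


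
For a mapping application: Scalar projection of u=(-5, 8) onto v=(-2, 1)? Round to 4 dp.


u.v = 18, |v| = sqrt(5) = 2.2361
Scalar projection = u.v / |v| = 18 / sqrt(5) = 8.0498

8.0498


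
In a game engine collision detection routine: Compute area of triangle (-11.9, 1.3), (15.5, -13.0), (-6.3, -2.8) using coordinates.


Area = |x_A(y_B-y_C) + x_B(y_C-y_A) + x_C(y_A-y_B)|/2
= |121.38 + (-63.55) + (-90.09)|/2
= 32.26/2 = 16.13

16.13


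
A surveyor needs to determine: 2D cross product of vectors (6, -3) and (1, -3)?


u x v = u_x*v_y - u_y*v_x = 6*(-3) - (-3)*1
= (-18) - (-3) = -15

-15


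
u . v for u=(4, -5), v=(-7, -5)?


u . v = u_x*v_x + u_y*v_y = 4*(-7) + (-5)*(-5)
= (-28) + 25 = -3

-3


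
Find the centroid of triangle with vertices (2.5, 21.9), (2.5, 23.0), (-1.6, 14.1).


Centroid = ((x_A+x_B+x_C)/3, (y_A+y_B+y_C)/3)
= ((2.5+2.5+(-1.6))/3, (21.9+23+14.1)/3)
= (1.1333, 19.6667)

(1.1333, 19.6667)


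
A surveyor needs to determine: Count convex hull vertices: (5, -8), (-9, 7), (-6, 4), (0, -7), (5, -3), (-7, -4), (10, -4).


Convex hull vertices (CCW): (-9, 7), (-7, -4), (0, -7), (5, -8), (10, -4)
Count = 5

5


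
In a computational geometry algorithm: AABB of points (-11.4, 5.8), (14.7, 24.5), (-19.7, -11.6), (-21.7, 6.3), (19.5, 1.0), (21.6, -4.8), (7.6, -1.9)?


x range: [-21.7, 21.6]
y range: [-11.6, 24.5]
Bounding box: (-21.7,-11.6) to (21.6,24.5)

(-21.7,-11.6) to (21.6,24.5)


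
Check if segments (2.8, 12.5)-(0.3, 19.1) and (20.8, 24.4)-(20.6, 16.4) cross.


Cross products: d1=-141.62, d2=-162.94, d3=-148.55, d4=-127.23
d1*d2 < 0 and d3*d4 < 0? no

No, they don't intersect


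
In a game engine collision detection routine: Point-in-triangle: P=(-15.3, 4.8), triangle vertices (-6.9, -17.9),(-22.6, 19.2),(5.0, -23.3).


Cross products: AB x AP = -44.75, BC x BP = -87.19, CA x CP = -224.77
All same sign? yes

Yes, inside


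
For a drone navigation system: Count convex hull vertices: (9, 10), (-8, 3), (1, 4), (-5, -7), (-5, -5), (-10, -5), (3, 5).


Convex hull vertices (CCW): (-10, -5), (-5, -7), (9, 10), (-8, 3)
Count = 4

4


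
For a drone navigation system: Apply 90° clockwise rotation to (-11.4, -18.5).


90° CW: (x,y) -> (y, -x)
(-11.4,-18.5) -> (-18.5, 11.4)

(-18.5, 11.4)


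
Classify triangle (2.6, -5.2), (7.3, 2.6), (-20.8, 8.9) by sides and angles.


Side lengths squared: AB^2=82.93, BC^2=829.3, CA^2=746.37
Sorted: [82.93, 746.37, 829.3]
By sides: Scalene, By angles: Right

Scalene, Right


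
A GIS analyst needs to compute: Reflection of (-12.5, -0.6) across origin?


Reflection over origin: (x,y) -> (-x,-y)
(-12.5, -0.6) -> (12.5, 0.6)

(12.5, 0.6)


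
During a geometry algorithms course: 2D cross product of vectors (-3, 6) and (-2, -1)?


u x v = u_x*v_y - u_y*v_x = (-3)*(-1) - 6*(-2)
= 3 - (-12) = 15

15


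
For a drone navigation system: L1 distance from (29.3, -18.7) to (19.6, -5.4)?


|29.3-19.6| + |(-18.7)-(-5.4)| = 9.7 + 13.3 = 23

23


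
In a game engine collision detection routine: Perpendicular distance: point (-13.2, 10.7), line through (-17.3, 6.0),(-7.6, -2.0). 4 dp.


|cross product| = 78.39
|line direction| = sqrt(158.09) = 12.5734
Distance = 78.39/sqrt(158.09) = 6.2346

6.2346


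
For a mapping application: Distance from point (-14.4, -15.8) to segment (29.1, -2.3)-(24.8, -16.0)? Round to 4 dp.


Project P onto AB: t = 1 (clamped to [0,1])
Closest point on segment: (24.8, -16)
Distance: 39.2005

39.2005


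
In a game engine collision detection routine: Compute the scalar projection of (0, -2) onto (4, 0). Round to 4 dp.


u.v = 0, |v| = sqrt(16) = 4
Scalar projection = u.v / |v| = 0 / sqrt(16) = 0

0


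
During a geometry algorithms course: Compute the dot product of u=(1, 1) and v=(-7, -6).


u . v = u_x*v_x + u_y*v_y = 1*(-7) + 1*(-6)
= (-7) + (-6) = -13

-13


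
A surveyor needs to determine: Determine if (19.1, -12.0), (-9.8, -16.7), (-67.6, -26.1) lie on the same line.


Cross product: ((-9.8)-19.1)*((-26.1)-(-12)) - ((-16.7)-(-12))*((-67.6)-19.1)
= 0

Yes, collinear


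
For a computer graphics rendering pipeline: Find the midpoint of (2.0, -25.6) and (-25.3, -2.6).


M = ((2+(-25.3))/2, ((-25.6)+(-2.6))/2)
= (-11.65, -14.1)

(-11.65, -14.1)


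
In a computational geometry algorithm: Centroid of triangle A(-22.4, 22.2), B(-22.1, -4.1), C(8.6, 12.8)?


Centroid = ((x_A+x_B+x_C)/3, (y_A+y_B+y_C)/3)
= (((-22.4)+(-22.1)+8.6)/3, (22.2+(-4.1)+12.8)/3)
= (-11.9667, 10.3)

(-11.9667, 10.3)


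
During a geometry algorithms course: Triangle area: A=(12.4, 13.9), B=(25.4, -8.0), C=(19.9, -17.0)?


Area = |x_A(y_B-y_C) + x_B(y_C-y_A) + x_C(y_A-y_B)|/2
= |111.6 + (-784.86) + 435.81|/2
= 237.45/2 = 118.725

118.725


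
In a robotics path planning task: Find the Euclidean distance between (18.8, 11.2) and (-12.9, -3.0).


dx=-31.7, dy=-14.2
d^2 = (-31.7)^2 + (-14.2)^2 = 1206.53
d = sqrt(1206.53) = 34.7351

34.7351


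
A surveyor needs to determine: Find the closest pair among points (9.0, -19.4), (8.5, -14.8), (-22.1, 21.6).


d(P0,P1) = 4.6271, d(P0,P2) = 51.4608, d(P1,P2) = 47.5533
Closest: P0 and P1

Closest pair: (9.0, -19.4) and (8.5, -14.8), distance = 4.6271


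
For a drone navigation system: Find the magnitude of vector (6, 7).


|u| = sqrt(6^2 + 7^2) = sqrt(85) = 9.2195

9.2195


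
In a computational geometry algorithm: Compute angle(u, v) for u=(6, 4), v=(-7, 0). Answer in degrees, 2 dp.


u.v = -42, |u| = sqrt(52) = 7.2111, |v| = sqrt(49) = 7
cos(theta) = u.v/(|u||v|) = -42/sqrt(2548) = -0.83205
theta = acos(-0.83205) = 146.31 degrees

146.31 degrees


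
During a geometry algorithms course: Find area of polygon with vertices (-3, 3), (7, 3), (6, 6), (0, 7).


Shoelace sum: ((-3)*3 - 7*3) + (7*6 - 6*3) + (6*7 - 0*6) + (0*3 - (-3)*7)
= 57
Area = |57|/2 = 28.5

28.5


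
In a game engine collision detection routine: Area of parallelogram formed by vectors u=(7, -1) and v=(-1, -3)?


|u x v| = |7*(-3) - (-1)*(-1)|
= |(-21) - 1| = 22

22


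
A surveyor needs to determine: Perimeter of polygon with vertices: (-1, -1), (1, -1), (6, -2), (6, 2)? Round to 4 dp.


Sides: (-1, -1)->(1, -1): sqrt(4) = 2, (1, -1)->(6, -2): sqrt(26) = 5.09902, (6, -2)->(6, 2): sqrt(16) = 4, (6, 2)->(-1, -1): sqrt(58) = 7.615773
Sum = 18.714793
Perimeter = 18.7148

18.7148


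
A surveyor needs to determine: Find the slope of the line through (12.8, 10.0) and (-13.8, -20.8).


slope = (y2-y1)/(x2-x1) = ((-20.8)-10)/((-13.8)-12.8) = (-30.8)/(-26.6) = 1.1579

1.1579


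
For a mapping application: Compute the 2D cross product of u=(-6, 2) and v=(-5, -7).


u x v = u_x*v_y - u_y*v_x = (-6)*(-7) - 2*(-5)
= 42 - (-10) = 52

52


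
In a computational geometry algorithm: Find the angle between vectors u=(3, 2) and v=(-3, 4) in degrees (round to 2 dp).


u.v = -1, |u| = sqrt(13) = 3.6056, |v| = sqrt(25) = 5
cos(theta) = u.v/(|u||v|) = -1/sqrt(325) = -0.05547
theta = acos(-0.05547) = 93.18 degrees

93.18 degrees


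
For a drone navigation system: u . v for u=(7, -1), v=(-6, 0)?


u . v = u_x*v_x + u_y*v_y = 7*(-6) + (-1)*0
= (-42) + 0 = -42

-42


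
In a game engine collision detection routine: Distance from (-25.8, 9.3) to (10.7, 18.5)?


dx=36.5, dy=9.2
d^2 = 36.5^2 + 9.2^2 = 1416.89
d = sqrt(1416.89) = 37.6416

37.6416


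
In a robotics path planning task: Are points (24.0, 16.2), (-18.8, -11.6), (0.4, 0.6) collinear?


Cross product: ((-18.8)-24)*(0.6-16.2) - ((-11.6)-16.2)*(0.4-24)
= 11.6

No, not collinear


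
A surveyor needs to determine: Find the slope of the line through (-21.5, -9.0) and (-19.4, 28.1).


slope = (y2-y1)/(x2-x1) = (28.1-(-9))/((-19.4)-(-21.5)) = 37.1/2.1 = 17.6667

17.6667


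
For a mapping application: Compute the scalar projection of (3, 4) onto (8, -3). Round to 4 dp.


u.v = 12, |v| = sqrt(73) = 8.544
Scalar projection = u.v / |v| = 12 / sqrt(73) = 1.4045

1.4045


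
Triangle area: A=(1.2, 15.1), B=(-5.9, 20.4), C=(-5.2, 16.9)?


Area = |x_A(y_B-y_C) + x_B(y_C-y_A) + x_C(y_A-y_B)|/2
= |4.2 + (-10.62) + 27.56|/2
= 21.14/2 = 10.57

10.57


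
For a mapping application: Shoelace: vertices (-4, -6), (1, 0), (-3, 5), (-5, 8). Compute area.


Shoelace sum: ((-4)*0 - 1*(-6)) + (1*5 - (-3)*0) + ((-3)*8 - (-5)*5) + ((-5)*(-6) - (-4)*8)
= 74
Area = |74|/2 = 37

37


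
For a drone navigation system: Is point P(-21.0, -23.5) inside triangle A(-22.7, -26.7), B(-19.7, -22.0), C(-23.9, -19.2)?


Cross products: AB x AP = 1.61, BC x BP = 9.94, CA x CP = 16.59
All same sign? yes

Yes, inside


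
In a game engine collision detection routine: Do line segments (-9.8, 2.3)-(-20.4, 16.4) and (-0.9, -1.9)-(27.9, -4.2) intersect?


Cross products: d1=100.49, d2=482.19, d3=-80.97, d4=-462.67
d1*d2 < 0 and d3*d4 < 0? no

No, they don't intersect


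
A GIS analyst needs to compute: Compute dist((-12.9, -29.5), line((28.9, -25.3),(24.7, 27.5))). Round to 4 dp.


|cross product| = 2224.68
|line direction| = sqrt(2805.48) = 52.9668
Distance = 2224.68/sqrt(2805.48) = 42.0014

42.0014


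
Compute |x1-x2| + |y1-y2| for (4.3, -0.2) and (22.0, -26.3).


|4.3-22| + |(-0.2)-(-26.3)| = 17.7 + 26.1 = 43.8

43.8


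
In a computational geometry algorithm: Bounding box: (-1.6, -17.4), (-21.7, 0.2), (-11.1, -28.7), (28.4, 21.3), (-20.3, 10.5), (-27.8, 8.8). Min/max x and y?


x range: [-27.8, 28.4]
y range: [-28.7, 21.3]
Bounding box: (-27.8,-28.7) to (28.4,21.3)

(-27.8,-28.7) to (28.4,21.3)


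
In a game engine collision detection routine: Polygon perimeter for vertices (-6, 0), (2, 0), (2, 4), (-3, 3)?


Sides: (-6, 0)->(2, 0): sqrt(64) = 8, (2, 0)->(2, 4): sqrt(16) = 4, (2, 4)->(-3, 3): sqrt(26) = 5.09902, (-3, 3)->(-6, 0): sqrt(18) = 4.242641
Sum = 21.341661
Perimeter = 21.3417

21.3417


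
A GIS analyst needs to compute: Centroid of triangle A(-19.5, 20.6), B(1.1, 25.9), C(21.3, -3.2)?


Centroid = ((x_A+x_B+x_C)/3, (y_A+y_B+y_C)/3)
= (((-19.5)+1.1+21.3)/3, (20.6+25.9+(-3.2))/3)
= (0.9667, 14.4333)

(0.9667, 14.4333)


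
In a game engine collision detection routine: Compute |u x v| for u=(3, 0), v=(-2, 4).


|u x v| = |3*4 - 0*(-2)|
= |12 - 0| = 12

12


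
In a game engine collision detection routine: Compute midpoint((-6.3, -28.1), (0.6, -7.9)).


M = (((-6.3)+0.6)/2, ((-28.1)+(-7.9))/2)
= (-2.85, -18)

(-2.85, -18)


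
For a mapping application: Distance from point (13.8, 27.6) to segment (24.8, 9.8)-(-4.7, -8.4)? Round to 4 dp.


Project P onto AB: t = 0.0004 (clamped to [0,1])
Closest point on segment: (24.7867, 9.7918)
Distance: 20.9246

20.9246


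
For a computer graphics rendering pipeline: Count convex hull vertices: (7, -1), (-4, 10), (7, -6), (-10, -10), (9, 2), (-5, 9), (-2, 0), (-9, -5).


Convex hull vertices (CCW): (-10, -10), (7, -6), (9, 2), (-4, 10), (-5, 9), (-9, -5)
Count = 6

6


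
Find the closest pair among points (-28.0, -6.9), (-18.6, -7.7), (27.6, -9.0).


d(P0,P1) = 9.434, d(P0,P2) = 55.6396, d(P1,P2) = 46.2183
Closest: P0 and P1

Closest pair: (-28.0, -6.9) and (-18.6, -7.7), distance = 9.434


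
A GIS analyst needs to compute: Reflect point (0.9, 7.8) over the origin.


Reflection over origin: (x,y) -> (-x,-y)
(0.9, 7.8) -> (-0.9, -7.8)

(-0.9, -7.8)


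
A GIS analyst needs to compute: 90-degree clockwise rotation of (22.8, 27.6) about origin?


90° CW: (x,y) -> (y, -x)
(22.8,27.6) -> (27.6, -22.8)

(27.6, -22.8)


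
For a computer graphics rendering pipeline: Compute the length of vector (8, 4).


|u| = sqrt(8^2 + 4^2) = sqrt(80) = 8.9443

8.9443


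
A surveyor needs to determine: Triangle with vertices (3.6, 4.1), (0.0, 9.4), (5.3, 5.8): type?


Side lengths squared: AB^2=41.05, BC^2=41.05, CA^2=5.78
Sorted: [5.78, 41.05, 41.05]
By sides: Isosceles, By angles: Acute

Isosceles, Acute


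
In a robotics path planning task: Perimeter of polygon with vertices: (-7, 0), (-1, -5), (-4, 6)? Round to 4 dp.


Sides: (-7, 0)->(-1, -5): sqrt(61) = 7.81025, (-1, -5)->(-4, 6): sqrt(130) = 11.401754, (-4, 6)->(-7, 0): sqrt(45) = 6.708204
Sum = 25.920208
Perimeter = 25.9202

25.9202


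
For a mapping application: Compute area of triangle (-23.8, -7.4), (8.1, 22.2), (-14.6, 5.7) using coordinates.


Area = |x_A(y_B-y_C) + x_B(y_C-y_A) + x_C(y_A-y_B)|/2
= |(-392.7) + 106.11 + 432.16|/2
= 145.57/2 = 72.785

72.785


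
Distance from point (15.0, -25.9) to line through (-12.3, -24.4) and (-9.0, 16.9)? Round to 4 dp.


|cross product| = 1132.44
|line direction| = sqrt(1716.58) = 41.4316
Distance = 1132.44/sqrt(1716.58) = 27.3327

27.3327


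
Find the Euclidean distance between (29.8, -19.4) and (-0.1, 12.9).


dx=-29.9, dy=32.3
d^2 = (-29.9)^2 + 32.3^2 = 1937.3
d = sqrt(1937.3) = 44.0148

44.0148


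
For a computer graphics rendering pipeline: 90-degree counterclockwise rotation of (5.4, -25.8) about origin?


90° CCW: (x,y) -> (-y, x)
(5.4,-25.8) -> (25.8, 5.4)

(25.8, 5.4)


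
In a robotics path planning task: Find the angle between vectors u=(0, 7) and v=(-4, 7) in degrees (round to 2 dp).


u.v = 49, |u| = sqrt(49) = 7, |v| = sqrt(65) = 8.0623
cos(theta) = u.v/(|u||v|) = 49/sqrt(3185) = 0.868243
theta = acos(0.868243) = 29.74 degrees

29.74 degrees


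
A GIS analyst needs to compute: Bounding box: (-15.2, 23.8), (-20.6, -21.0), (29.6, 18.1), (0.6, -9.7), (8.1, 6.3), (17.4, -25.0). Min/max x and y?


x range: [-20.6, 29.6]
y range: [-25, 23.8]
Bounding box: (-20.6,-25) to (29.6,23.8)

(-20.6,-25) to (29.6,23.8)


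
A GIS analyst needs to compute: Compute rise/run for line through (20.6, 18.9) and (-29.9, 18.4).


slope = (y2-y1)/(x2-x1) = (18.4-18.9)/((-29.9)-20.6) = (-0.5)/(-50.5) = 0.0099

0.0099


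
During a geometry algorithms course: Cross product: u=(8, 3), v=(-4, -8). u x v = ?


u x v = u_x*v_y - u_y*v_x = 8*(-8) - 3*(-4)
= (-64) - (-12) = -52

-52


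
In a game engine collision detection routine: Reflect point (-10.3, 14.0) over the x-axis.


Reflection over x-axis: (x,y) -> (x,-y)
(-10.3, 14) -> (-10.3, -14)

(-10.3, -14)


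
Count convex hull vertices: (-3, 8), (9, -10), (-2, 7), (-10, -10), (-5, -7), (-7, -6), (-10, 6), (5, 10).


Convex hull vertices (CCW): (-10, -10), (9, -10), (5, 10), (-3, 8), (-10, 6)
Count = 5

5


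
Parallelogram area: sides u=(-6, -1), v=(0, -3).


|u x v| = |(-6)*(-3) - (-1)*0|
= |18 - 0| = 18

18


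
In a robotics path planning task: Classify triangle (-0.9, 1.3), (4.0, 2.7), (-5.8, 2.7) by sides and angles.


Side lengths squared: AB^2=25.97, BC^2=96.04, CA^2=25.97
Sorted: [25.97, 25.97, 96.04]
By sides: Isosceles, By angles: Obtuse

Isosceles, Obtuse


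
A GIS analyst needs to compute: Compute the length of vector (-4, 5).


|u| = sqrt((-4)^2 + 5^2) = sqrt(41) = 6.4031

6.4031


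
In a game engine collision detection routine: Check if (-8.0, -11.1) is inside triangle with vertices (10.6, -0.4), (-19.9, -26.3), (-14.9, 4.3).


Cross products: AB x AP = -155.39, BC x BP = -288.14, CA x CP = -360.27
All same sign? yes

Yes, inside


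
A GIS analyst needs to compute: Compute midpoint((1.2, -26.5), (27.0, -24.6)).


M = ((1.2+27)/2, ((-26.5)+(-24.6))/2)
= (14.1, -25.55)

(14.1, -25.55)


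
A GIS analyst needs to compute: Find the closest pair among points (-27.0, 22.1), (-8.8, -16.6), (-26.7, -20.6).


d(P0,P1) = 42.766, d(P0,P2) = 42.7011, d(P1,P2) = 18.3415
Closest: P1 and P2

Closest pair: (-8.8, -16.6) and (-26.7, -20.6), distance = 18.3415


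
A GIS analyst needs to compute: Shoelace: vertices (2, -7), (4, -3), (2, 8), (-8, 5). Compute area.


Shoelace sum: (2*(-3) - 4*(-7)) + (4*8 - 2*(-3)) + (2*5 - (-8)*8) + ((-8)*(-7) - 2*5)
= 180
Area = |180|/2 = 90

90


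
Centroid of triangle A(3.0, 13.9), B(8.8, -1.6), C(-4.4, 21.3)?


Centroid = ((x_A+x_B+x_C)/3, (y_A+y_B+y_C)/3)
= ((3+8.8+(-4.4))/3, (13.9+(-1.6)+21.3)/3)
= (2.4667, 11.2)

(2.4667, 11.2)


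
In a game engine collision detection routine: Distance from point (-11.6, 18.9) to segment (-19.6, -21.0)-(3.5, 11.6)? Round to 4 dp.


Project P onto AB: t = 0.9306 (clamped to [0,1])
Closest point on segment: (1.8963, 9.3367)
Distance: 16.541

16.541


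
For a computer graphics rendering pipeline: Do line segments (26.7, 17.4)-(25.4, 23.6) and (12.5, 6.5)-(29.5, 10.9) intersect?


Cross products: d1=122.82, d2=233.94, d3=102.21, d4=-8.91
d1*d2 < 0 and d3*d4 < 0? no

No, they don't intersect


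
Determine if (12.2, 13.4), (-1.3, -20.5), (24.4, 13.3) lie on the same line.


Cross product: ((-1.3)-12.2)*(13.3-13.4) - ((-20.5)-13.4)*(24.4-12.2)
= 414.93

No, not collinear


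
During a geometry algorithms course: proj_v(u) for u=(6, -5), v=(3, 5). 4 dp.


u.v = -7, |v| = sqrt(34) = 5.831
Scalar projection = u.v / |v| = -7 / sqrt(34) = -1.2005

-1.2005


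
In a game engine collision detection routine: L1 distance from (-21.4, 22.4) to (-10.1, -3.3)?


|(-21.4)-(-10.1)| + |22.4-(-3.3)| = 11.3 + 25.7 = 37

37


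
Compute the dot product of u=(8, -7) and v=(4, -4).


u . v = u_x*v_x + u_y*v_y = 8*4 + (-7)*(-4)
= 32 + 28 = 60

60


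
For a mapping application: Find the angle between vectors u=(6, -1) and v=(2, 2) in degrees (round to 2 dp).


u.v = 10, |u| = sqrt(37) = 6.0828, |v| = sqrt(8) = 2.8284
cos(theta) = u.v/(|u||v|) = 10/sqrt(296) = 0.581238
theta = acos(0.581238) = 54.46 degrees

54.46 degrees


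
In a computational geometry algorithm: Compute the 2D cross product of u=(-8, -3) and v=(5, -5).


u x v = u_x*v_y - u_y*v_x = (-8)*(-5) - (-3)*5
= 40 - (-15) = 55

55


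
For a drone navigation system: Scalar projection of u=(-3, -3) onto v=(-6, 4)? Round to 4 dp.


u.v = 6, |v| = sqrt(52) = 7.2111
Scalar projection = u.v / |v| = 6 / sqrt(52) = 0.8321

0.8321


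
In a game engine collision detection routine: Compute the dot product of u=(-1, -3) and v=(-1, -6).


u . v = u_x*v_x + u_y*v_y = (-1)*(-1) + (-3)*(-6)
= 1 + 18 = 19

19


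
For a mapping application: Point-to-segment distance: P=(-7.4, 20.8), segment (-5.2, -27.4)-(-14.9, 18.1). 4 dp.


Project P onto AB: t = 1 (clamped to [0,1])
Closest point on segment: (-14.9, 18.1)
Distance: 7.9712

7.9712


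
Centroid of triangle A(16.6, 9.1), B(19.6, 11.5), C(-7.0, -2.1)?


Centroid = ((x_A+x_B+x_C)/3, (y_A+y_B+y_C)/3)
= ((16.6+19.6+(-7))/3, (9.1+11.5+(-2.1))/3)
= (9.7333, 6.1667)

(9.7333, 6.1667)


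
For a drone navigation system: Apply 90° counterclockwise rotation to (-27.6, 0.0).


90° CCW: (x,y) -> (-y, x)
(-27.6,0) -> (0, -27.6)

(0, -27.6)


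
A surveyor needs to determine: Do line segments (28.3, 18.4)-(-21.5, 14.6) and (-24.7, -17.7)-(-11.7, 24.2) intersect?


Cross products: d1=-1751.4, d2=285.82, d3=1596.38, d4=-440.84
d1*d2 < 0 and d3*d4 < 0? yes

Yes, they intersect


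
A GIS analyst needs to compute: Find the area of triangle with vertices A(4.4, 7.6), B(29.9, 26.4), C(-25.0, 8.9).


Area = |x_A(y_B-y_C) + x_B(y_C-y_A) + x_C(y_A-y_B)|/2
= |77 + 38.87 + 470|/2
= 585.87/2 = 292.935

292.935


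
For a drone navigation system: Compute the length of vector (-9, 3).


|u| = sqrt((-9)^2 + 3^2) = sqrt(90) = 9.4868

9.4868


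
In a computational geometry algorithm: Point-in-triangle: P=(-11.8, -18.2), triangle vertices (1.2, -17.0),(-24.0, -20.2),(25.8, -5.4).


Cross products: AB x AP = -11.36, BC x BP = -80.96, CA x CP = -121.28
All same sign? yes

Yes, inside


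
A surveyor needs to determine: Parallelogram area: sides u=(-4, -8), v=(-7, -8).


|u x v| = |(-4)*(-8) - (-8)*(-7)|
= |32 - 56| = 24

24


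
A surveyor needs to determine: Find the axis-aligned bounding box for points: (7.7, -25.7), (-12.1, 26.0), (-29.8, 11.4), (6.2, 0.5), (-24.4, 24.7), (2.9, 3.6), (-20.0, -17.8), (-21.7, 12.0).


x range: [-29.8, 7.7]
y range: [-25.7, 26]
Bounding box: (-29.8,-25.7) to (7.7,26)

(-29.8,-25.7) to (7.7,26)


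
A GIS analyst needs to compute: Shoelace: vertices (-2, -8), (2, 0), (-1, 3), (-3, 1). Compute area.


Shoelace sum: ((-2)*0 - 2*(-8)) + (2*3 - (-1)*0) + ((-1)*1 - (-3)*3) + ((-3)*(-8) - (-2)*1)
= 56
Area = |56|/2 = 28

28


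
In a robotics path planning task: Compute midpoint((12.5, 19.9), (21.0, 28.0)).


M = ((12.5+21)/2, (19.9+28)/2)
= (16.75, 23.95)

(16.75, 23.95)


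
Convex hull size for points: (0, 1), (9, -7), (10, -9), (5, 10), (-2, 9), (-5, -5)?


Convex hull vertices (CCW): (-5, -5), (10, -9), (5, 10), (-2, 9)
Count = 4

4


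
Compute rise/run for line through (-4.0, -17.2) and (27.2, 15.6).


slope = (y2-y1)/(x2-x1) = (15.6-(-17.2))/(27.2-(-4)) = 32.8/31.2 = 1.0513

1.0513


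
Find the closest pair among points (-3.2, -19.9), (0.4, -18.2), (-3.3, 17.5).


d(P0,P1) = 3.9812, d(P0,P2) = 37.4001, d(P1,P2) = 35.8912
Closest: P0 and P1

Closest pair: (-3.2, -19.9) and (0.4, -18.2), distance = 3.9812


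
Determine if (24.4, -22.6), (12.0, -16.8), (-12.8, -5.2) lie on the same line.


Cross product: (12-24.4)*((-5.2)-(-22.6)) - ((-16.8)-(-22.6))*((-12.8)-24.4)
= 0

Yes, collinear


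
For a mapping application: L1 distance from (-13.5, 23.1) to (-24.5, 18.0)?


|(-13.5)-(-24.5)| + |23.1-18| = 11 + 5.1 = 16.1

16.1


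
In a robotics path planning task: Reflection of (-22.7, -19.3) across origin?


Reflection over origin: (x,y) -> (-x,-y)
(-22.7, -19.3) -> (22.7, 19.3)

(22.7, 19.3)


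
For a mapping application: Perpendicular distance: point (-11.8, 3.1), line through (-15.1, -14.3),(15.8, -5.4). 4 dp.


|cross product| = 508.29
|line direction| = sqrt(1034.02) = 32.1562
Distance = 508.29/sqrt(1034.02) = 15.8069

15.8069


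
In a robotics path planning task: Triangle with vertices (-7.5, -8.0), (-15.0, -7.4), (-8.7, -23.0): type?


Side lengths squared: AB^2=56.61, BC^2=283.05, CA^2=226.44
Sorted: [56.61, 226.44, 283.05]
By sides: Scalene, By angles: Right

Scalene, Right


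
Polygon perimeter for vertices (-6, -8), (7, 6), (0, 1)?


Sides: (-6, -8)->(7, 6): sqrt(365) = 19.104973, (7, 6)->(0, 1): sqrt(74) = 8.602325, (0, 1)->(-6, -8): sqrt(117) = 10.816654
Sum = 38.523952
Perimeter = 38.524

38.524


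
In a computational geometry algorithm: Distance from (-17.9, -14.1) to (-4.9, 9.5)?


dx=13, dy=23.6
d^2 = 13^2 + 23.6^2 = 725.96
d = sqrt(725.96) = 26.9436

26.9436


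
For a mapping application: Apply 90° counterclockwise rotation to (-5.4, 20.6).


90° CCW: (x,y) -> (-y, x)
(-5.4,20.6) -> (-20.6, -5.4)

(-20.6, -5.4)


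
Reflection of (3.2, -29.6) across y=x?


Reflection over y=x: (x,y) -> (y,x)
(3.2, -29.6) -> (-29.6, 3.2)

(-29.6, 3.2)


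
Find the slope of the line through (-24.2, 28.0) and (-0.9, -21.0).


slope = (y2-y1)/(x2-x1) = ((-21)-28)/((-0.9)-(-24.2)) = (-49)/23.3 = -2.103

-2.103


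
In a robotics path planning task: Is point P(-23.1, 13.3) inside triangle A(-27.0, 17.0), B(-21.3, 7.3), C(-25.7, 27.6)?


Cross products: AB x AP = 16.74, BC x BP = 10.14, CA x CP = 46.15
All same sign? yes

Yes, inside


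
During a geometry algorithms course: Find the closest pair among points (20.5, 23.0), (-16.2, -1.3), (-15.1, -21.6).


d(P0,P1) = 44.0157, d(P0,P2) = 57.0659, d(P1,P2) = 20.3298
Closest: P1 and P2

Closest pair: (-16.2, -1.3) and (-15.1, -21.6), distance = 20.3298


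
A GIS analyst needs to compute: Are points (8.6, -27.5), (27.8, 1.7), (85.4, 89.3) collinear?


Cross product: (27.8-8.6)*(89.3-(-27.5)) - (1.7-(-27.5))*(85.4-8.6)
= 0

Yes, collinear


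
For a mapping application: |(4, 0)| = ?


|u| = sqrt(4^2 + 0^2) = sqrt(16) = 4

4


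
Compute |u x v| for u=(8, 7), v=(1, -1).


|u x v| = |8*(-1) - 7*1|
= |(-8) - 7| = 15

15


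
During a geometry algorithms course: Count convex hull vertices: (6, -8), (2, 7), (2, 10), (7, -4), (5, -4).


Convex hull vertices (CCW): (2, 7), (6, -8), (7, -4), (2, 10)
Count = 4

4


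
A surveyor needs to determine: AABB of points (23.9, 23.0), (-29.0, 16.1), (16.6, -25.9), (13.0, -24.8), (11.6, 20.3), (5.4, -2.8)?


x range: [-29, 23.9]
y range: [-25.9, 23]
Bounding box: (-29,-25.9) to (23.9,23)

(-29,-25.9) to (23.9,23)


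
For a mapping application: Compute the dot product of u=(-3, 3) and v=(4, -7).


u . v = u_x*v_x + u_y*v_y = (-3)*4 + 3*(-7)
= (-12) + (-21) = -33

-33


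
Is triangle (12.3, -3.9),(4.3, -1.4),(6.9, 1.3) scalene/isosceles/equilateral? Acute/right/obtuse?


Side lengths squared: AB^2=70.25, BC^2=14.05, CA^2=56.2
Sorted: [14.05, 56.2, 70.25]
By sides: Scalene, By angles: Right

Scalene, Right


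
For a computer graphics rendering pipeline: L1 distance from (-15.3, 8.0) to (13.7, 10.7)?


|(-15.3)-13.7| + |8-10.7| = 29 + 2.7 = 31.7

31.7


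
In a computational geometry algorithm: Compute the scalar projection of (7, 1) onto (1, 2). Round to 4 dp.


u.v = 9, |v| = sqrt(5) = 2.2361
Scalar projection = u.v / |v| = 9 / sqrt(5) = 4.0249

4.0249


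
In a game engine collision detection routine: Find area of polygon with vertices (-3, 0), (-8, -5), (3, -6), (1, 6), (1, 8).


Shoelace sum: ((-3)*(-5) - (-8)*0) + ((-8)*(-6) - 3*(-5)) + (3*6 - 1*(-6)) + (1*8 - 1*6) + (1*0 - (-3)*8)
= 128
Area = |128|/2 = 64

64


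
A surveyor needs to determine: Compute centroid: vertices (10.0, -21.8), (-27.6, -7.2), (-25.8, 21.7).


Centroid = ((x_A+x_B+x_C)/3, (y_A+y_B+y_C)/3)
= ((10+(-27.6)+(-25.8))/3, ((-21.8)+(-7.2)+21.7)/3)
= (-14.4667, -2.4333)

(-14.4667, -2.4333)


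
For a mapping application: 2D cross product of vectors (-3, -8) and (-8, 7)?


u x v = u_x*v_y - u_y*v_x = (-3)*7 - (-8)*(-8)
= (-21) - 64 = -85

-85


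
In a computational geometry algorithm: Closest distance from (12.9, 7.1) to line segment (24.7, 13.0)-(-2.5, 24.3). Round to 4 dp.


Project P onto AB: t = 0.2931 (clamped to [0,1])
Closest point on segment: (16.7271, 16.3123)
Distance: 9.9756

9.9756


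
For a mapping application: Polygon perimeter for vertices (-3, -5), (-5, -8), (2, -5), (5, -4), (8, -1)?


Sides: (-3, -5)->(-5, -8): sqrt(13) = 3.605551, (-5, -8)->(2, -5): sqrt(58) = 7.615773, (2, -5)->(5, -4): sqrt(10) = 3.162278, (5, -4)->(8, -1): sqrt(18) = 4.242641, (8, -1)->(-3, -5): sqrt(137) = 11.7047
Sum = 30.330943
Perimeter = 30.3309

30.3309


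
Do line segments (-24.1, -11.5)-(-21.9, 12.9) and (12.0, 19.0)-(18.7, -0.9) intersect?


Cross products: d1=-922.74, d2=-715.48, d3=-813.74, d4=-1021
d1*d2 < 0 and d3*d4 < 0? no

No, they don't intersect


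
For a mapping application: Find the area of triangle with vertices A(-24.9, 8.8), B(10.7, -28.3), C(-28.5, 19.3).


Area = |x_A(y_B-y_C) + x_B(y_C-y_A) + x_C(y_A-y_B)|/2
= |1185.24 + 112.35 + (-1057.35)|/2
= 240.24/2 = 120.12

120.12


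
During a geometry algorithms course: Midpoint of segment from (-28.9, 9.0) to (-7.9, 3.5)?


M = (((-28.9)+(-7.9))/2, (9+3.5)/2)
= (-18.4, 6.25)

(-18.4, 6.25)


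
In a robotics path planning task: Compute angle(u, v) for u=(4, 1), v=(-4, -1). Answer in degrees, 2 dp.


u.v = -17, |u| = sqrt(17) = 4.1231, |v| = sqrt(17) = 4.1231
cos(theta) = u.v/(|u||v|) = -17/sqrt(289) = -1
theta = acos(-1) = 180 degrees

180 degrees


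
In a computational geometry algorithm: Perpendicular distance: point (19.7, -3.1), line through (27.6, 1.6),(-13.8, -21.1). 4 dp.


|cross product| = 15.25
|line direction| = sqrt(2229.25) = 47.2149
Distance = 15.25/sqrt(2229.25) = 0.323

0.323


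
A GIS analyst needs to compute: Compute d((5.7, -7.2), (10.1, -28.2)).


dx=4.4, dy=-21
d^2 = 4.4^2 + (-21)^2 = 460.36
d = sqrt(460.36) = 21.456

21.456


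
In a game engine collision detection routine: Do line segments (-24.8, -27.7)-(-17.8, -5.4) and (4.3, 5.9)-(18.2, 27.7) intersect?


Cross products: d1=167.34, d2=324.71, d3=-413.73, d4=-571.1
d1*d2 < 0 and d3*d4 < 0? no

No, they don't intersect


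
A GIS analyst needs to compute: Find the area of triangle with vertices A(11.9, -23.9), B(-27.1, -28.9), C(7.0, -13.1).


Area = |x_A(y_B-y_C) + x_B(y_C-y_A) + x_C(y_A-y_B)|/2
= |(-188.02) + (-292.68) + 35|/2
= 445.7/2 = 222.85

222.85


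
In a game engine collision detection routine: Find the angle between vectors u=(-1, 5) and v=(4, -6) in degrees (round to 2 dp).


u.v = -34, |u| = sqrt(26) = 5.099, |v| = sqrt(52) = 7.2111
cos(theta) = u.v/(|u||v|) = -34/sqrt(1352) = -0.924678
theta = acos(-0.924678) = 157.62 degrees

157.62 degrees


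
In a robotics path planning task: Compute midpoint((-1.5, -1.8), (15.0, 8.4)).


M = (((-1.5)+15)/2, ((-1.8)+8.4)/2)
= (6.75, 3.3)

(6.75, 3.3)


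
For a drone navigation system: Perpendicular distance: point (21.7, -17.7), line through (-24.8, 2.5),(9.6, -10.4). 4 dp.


|cross product| = 95.03
|line direction| = sqrt(1349.77) = 36.7392
Distance = 95.03/sqrt(1349.77) = 2.5866

2.5866


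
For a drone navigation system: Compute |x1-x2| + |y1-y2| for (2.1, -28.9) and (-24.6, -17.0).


|2.1-(-24.6)| + |(-28.9)-(-17)| = 26.7 + 11.9 = 38.6

38.6


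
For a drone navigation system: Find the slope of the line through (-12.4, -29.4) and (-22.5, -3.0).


slope = (y2-y1)/(x2-x1) = ((-3)-(-29.4))/((-22.5)-(-12.4)) = 26.4/(-10.1) = -2.6139

-2.6139


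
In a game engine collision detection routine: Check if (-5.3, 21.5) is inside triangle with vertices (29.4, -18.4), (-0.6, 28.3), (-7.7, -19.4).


Cross products: AB x AP = 423.49, BC x BP = -175.91, CA x CP = 1514.99
All same sign? no

No, outside


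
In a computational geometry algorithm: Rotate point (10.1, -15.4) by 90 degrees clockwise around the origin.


90° CW: (x,y) -> (y, -x)
(10.1,-15.4) -> (-15.4, -10.1)

(-15.4, -10.1)


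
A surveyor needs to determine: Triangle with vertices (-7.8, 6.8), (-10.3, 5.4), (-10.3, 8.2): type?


Side lengths squared: AB^2=8.21, BC^2=7.84, CA^2=8.21
Sorted: [7.84, 8.21, 8.21]
By sides: Isosceles, By angles: Acute

Isosceles, Acute
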